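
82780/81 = 1021 + 79/81 ≈ 1021.98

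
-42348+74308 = 31960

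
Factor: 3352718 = 2^1 * 37^1 * 45307^1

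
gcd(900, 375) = 75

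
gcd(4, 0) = 4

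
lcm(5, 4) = 20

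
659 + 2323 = 2982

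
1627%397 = 39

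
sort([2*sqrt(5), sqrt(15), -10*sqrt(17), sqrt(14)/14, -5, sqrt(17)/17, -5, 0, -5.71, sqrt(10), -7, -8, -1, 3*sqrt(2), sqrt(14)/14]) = [-10*sqrt(17), -8, -7, -5.71, -5, -5, -1, 0, sqrt(17)/17, sqrt(14)/14, sqrt(14)/14, sqrt(10), sqrt(15), 3*sqrt(2), 2*sqrt(5)]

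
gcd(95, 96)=1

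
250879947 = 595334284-344454337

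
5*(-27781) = -138905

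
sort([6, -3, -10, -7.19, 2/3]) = [-10, -7.19, -3, 2/3, 6]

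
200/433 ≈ 0.462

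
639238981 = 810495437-171256456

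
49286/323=152 + 10/17 ≈ 152.59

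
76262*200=15252400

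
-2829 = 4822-7651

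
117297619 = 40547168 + 76750451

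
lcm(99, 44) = 396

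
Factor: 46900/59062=2^1 * 5^2 * 7^1 * 67^1 * 29531^(-1)=23450/29531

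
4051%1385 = 1281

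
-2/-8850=1/4425 ≈ 0.000226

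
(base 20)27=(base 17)2d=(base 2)101111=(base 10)47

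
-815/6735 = -163/1347≈-0.121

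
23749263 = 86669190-62919927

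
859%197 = 71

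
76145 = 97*785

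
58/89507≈0.000648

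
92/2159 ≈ 0.0426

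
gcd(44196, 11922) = 6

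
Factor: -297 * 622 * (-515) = 2^1 * 3^3 * 5^1 * 11^1 * 103^1 * 311^1 = 95138010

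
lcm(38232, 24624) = 1452816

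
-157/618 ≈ -0.254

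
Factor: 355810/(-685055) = -1*2^1*13^1*17^1*23^(-1)*37^(-1) = -442/851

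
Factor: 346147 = 346147^1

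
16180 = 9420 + 6760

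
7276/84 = 86 + 13/21 ≈ 86.62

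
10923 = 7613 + 3310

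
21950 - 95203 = -73253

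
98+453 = 551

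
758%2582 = 758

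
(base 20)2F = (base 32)1N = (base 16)37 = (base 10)55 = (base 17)34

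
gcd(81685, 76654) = 1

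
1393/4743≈0.294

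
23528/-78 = -301-25/39 ≈ -301.64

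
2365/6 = 394 + 1/6 ≈ 394.17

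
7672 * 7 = 53704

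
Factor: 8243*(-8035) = -1*5^1*1607^1*8243^1 = -66232505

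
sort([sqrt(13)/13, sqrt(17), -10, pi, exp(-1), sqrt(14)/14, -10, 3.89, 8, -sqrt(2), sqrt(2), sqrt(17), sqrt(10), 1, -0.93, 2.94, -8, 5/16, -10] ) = [-10, -10, -10, -8, -sqrt(2), -0.93, sqrt(14)/14, sqrt(13)/13, 5/16, exp(-1), 1, sqrt(2), 2.94, pi, sqrt(10), 3.89, sqrt(17), sqrt(17), 8] 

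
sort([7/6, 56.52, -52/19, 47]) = [-52/19, 7/6, 47, 56.52]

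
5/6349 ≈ 0.000788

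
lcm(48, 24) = 48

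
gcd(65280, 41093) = 1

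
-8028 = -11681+3653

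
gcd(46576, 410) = 82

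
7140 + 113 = 7253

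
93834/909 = 10426/101≈103.23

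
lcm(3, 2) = 6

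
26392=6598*4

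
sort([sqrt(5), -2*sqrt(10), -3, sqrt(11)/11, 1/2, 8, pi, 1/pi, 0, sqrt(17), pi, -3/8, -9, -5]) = [-9, -2*sqrt(10), -5, -3, -3/8, 0, sqrt(11)/11, 1/pi, 1/2, sqrt(5), pi, pi, sqrt(17), 8]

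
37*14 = 518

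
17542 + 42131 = 59673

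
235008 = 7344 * 32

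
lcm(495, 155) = 15345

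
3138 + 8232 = 11370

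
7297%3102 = 1093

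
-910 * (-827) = 752570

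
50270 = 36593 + 13677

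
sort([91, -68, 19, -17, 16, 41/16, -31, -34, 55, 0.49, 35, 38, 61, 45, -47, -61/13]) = [-68, -47, -34, -31, -17, -61/13, 0.49, 41/16, 16, 19, 35, 38, 45, 55, 61, 91]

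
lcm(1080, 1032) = 46440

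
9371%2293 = 199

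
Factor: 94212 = 2^2 * 3^2 * 2617^1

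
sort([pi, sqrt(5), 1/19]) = [1/19, sqrt(5), pi]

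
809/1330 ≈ 0.608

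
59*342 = 20178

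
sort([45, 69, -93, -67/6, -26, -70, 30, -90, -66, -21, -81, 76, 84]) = [-93, -90, -81, -70, -66, -26, -21, -67/6, 30, 45, 69, 76, 84]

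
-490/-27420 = 49/2742 ≈ 0.0179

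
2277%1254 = 1023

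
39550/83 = 476 + 42/83 ≈ 476.51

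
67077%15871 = 3593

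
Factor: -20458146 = -1*2^1*3^1*1487^1*2293^1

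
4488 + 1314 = 5802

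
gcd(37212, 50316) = 84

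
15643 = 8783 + 6860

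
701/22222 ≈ 0.0315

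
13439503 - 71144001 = -57704498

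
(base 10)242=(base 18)d8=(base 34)74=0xf2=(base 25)9h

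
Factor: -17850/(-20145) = 2^1*5^1*7^1*79^(-1) = 70/79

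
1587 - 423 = 1164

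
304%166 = 138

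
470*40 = 18800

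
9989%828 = 53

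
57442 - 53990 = 3452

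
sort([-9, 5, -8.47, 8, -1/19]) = [-9, -8.47, -1/19, 5, 8]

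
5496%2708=80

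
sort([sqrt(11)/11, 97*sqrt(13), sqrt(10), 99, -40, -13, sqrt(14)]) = [-40, -13, sqrt(11)/11, sqrt(10), sqrt(14), 99, 97*sqrt(13)]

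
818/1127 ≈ 0.726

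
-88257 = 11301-99558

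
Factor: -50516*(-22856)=2^5*73^1*173^1*2857^1=1154593696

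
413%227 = 186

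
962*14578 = 14024036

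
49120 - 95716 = -46596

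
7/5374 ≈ 0.00130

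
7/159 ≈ 0.0440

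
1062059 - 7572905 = -6510846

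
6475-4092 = 2383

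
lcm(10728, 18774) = 75096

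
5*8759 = 43795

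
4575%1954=667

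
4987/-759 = -6 - 433/759 ≈ -6.57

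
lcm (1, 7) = 7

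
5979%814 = 281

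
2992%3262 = 2992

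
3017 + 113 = 3130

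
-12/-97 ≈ 0.124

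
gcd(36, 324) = 36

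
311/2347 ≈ 0.133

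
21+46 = 67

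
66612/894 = 74 + 76/149≈74.51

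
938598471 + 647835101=1586433572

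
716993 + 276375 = 993368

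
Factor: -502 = -1*2^1*251^1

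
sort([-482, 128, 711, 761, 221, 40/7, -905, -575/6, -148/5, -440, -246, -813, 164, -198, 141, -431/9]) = [-905, -813, -482, -440, -246, -198, -575/6, -431/9, -148/5, 40/7, 128, 141, 164, 221, 711, 761]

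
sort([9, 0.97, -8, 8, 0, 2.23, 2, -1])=[-8, -1, 0, 0.97, 2, 2.23, 8, 9]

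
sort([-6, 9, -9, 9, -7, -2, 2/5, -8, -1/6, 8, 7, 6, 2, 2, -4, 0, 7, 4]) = [-9, -8, -7, -6, -4, -2, -1/6, 0, 2/5, 2, 2, 4, 6, 7, 7, 8, 9, 9]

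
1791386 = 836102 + 955284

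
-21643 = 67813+-89456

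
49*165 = 8085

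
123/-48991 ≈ -0.00251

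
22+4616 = 4638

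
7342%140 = 62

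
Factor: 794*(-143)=-1*2^1*11^1*13^1*397^1=-113542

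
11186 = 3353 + 7833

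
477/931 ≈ 0.512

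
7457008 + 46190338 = 53647346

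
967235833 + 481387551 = 1448623384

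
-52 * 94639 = -4921228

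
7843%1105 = 108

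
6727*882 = 5933214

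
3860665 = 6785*569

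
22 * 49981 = 1099582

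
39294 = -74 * (-531)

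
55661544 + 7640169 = 63301713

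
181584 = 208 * 873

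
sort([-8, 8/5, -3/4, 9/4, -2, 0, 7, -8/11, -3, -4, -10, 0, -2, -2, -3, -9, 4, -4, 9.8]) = [-10, -9, -8, -4, -4, -3, -3, -2, -2, -2, -3/4, -8/11, 0, 0, 8/5, 9/4, 4, 7, 9.8]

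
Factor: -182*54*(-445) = 2^2*3^3*5^1*7^1*13^1*89^1 = 4373460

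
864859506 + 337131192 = 1201990698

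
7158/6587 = 1 + 571/6587 ≈ 1.09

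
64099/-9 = -7122 - 1/9 ≈ -7122.11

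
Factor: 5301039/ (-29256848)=-1*2^ (-4)*3^1*53^ (-1)*461^1*3833^1*34501^ (-1)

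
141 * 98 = 13818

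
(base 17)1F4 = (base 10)548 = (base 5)4143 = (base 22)12K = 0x224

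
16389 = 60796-44407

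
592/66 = 296/33 ≈ 8.97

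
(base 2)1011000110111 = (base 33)57b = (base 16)1637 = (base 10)5687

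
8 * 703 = 5624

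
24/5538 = 4/923 ≈ 0.00433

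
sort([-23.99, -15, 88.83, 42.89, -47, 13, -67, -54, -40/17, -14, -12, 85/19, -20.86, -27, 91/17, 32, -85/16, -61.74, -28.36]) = [-67, -61.74, -54, -47, -28.36, -27, -23.99, -20.86, -15, -14, -12, -85/16, -40/17, 85/19, 91/17, 13, 32, 42.89, 88.83]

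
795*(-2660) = -2114700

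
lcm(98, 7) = 98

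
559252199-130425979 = 428826220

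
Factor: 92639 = 92639^1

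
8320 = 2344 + 5976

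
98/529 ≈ 0.185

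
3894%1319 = 1256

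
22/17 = 1 + 5/17 ≈ 1.29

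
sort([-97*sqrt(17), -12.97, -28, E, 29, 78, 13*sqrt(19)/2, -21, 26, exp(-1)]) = [-97*sqrt(17), -28, -21, -12.97, exp(-1), E, 26, 13*sqrt(19)/2, 29, 78]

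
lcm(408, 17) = 408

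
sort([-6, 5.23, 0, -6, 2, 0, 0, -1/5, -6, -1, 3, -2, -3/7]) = [-6, -6, -6, -2, -1, -3/7, -1/5, 0, 0, 0, 2, 3, 5.23]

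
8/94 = 4/47 ≈ 0.0851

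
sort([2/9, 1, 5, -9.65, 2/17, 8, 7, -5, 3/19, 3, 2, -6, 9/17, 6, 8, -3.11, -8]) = [-9.65, -8, -6, -5, -3.11, 2/17, 3/19, 2/9, 9/17, 1, 2, 3, 5, 6, 7, 8, 8]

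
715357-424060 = 291297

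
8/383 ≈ 0.0209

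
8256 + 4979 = 13235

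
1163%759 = 404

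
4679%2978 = 1701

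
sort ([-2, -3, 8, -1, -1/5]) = [-3, -2, -1, -1/5, 8]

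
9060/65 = 1812/13≈139.38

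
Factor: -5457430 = -1*2^1*5^1*11^1*49613^1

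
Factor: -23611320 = -1*2^3*3^2*5^1*65587^1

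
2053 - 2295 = -242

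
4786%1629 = 1528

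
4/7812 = 1/1953 ≈ 0.000512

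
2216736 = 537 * 4128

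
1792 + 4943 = 6735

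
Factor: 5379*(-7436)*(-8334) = 2^3*3^3*11^2*13^2*163^1*463^1 = 333345365496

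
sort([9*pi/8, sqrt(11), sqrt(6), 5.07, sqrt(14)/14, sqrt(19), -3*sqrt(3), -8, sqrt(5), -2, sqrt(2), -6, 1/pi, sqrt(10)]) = [-8, -6, -3*sqrt(3), -2, sqrt(14)/14, 1/pi, sqrt(2), sqrt(5), sqrt(6), sqrt(10), sqrt(11), 9*pi/8, sqrt(19), 5.07]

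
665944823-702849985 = -36905162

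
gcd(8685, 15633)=1737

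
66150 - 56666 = 9484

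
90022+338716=428738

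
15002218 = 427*35134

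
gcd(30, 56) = 2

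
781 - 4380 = -3599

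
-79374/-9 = 26458/3 ≈ 8819.33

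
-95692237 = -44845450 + -50846787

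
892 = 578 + 314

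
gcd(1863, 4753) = 1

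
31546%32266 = 31546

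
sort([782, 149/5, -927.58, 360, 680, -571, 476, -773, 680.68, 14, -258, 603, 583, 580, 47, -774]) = [-927.58, -774, -773, -571, -258, 14, 149/5, 47, 360, 476, 580, 583, 603, 680, 680.68, 782]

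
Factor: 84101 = 37^1 * 2273^1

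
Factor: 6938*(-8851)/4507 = -1*2^1*53^1*167^1*3469^1*4507^(-1) = -61408238/4507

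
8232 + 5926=14158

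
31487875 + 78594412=110082287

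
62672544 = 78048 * 803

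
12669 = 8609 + 4060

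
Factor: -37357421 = -1*53^1*704857^1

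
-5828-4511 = -10339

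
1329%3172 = 1329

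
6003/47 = 127 + 34/47 ≈ 127.72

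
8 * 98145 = 785160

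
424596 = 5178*82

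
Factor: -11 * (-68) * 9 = 2^2 * 3^2 * 11^1 * 17^1 = 6732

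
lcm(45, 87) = 1305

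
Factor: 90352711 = 89^1*1015199^1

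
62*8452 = 524024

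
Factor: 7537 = 7537^1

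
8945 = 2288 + 6657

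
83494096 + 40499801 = 123993897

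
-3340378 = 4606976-7947354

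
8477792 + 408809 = 8886601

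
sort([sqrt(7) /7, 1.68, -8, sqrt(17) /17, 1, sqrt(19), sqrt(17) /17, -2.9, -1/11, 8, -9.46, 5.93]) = [-9.46, -8, -2.9, -1/11, sqrt(17) /17, sqrt(17) /17, sqrt(7) /7, 1, 1.68, sqrt(19), 5.93, 8]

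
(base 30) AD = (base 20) FD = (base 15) 15D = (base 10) 313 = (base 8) 471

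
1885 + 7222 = 9107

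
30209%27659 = 2550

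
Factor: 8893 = 8893^1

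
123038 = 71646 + 51392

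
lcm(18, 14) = 126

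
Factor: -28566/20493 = -1*2^1*3^(-1)*11^(-1)*23^1 = -46/33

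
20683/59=350 + 33/59 ≈ 350.56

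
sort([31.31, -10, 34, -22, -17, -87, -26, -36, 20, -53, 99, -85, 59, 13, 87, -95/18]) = [-87, -85, -53, -36, -26, -22, -17, -10, -95/18, 13, 20, 31.31, 34, 59, 87, 99]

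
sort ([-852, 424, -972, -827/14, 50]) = [-972, -852, -827/14, 50, 424]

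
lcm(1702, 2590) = 59570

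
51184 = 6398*8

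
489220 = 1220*401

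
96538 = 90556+5982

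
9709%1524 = 565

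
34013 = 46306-12293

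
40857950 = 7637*5350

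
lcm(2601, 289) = 2601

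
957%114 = 45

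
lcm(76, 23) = 1748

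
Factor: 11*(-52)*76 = -1*2^4*11^1*13^1*19^1 = -43472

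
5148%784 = 444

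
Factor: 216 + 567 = 3^3 * 29^1 = 783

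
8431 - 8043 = 388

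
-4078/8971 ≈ -0.455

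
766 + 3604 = 4370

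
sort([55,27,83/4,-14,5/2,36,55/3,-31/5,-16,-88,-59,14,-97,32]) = [-97,-88,-59,-16,-14,-31/5,5/2,14,55/3,83/4,27,32,36,55]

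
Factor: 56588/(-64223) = -1*2^2*7^1*43^1*47^1*64223^(-1)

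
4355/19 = 229 + 4/19 ≈ 229.21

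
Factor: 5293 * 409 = 67^1 * 79^1 * 409^1 = 2164837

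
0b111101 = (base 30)21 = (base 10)61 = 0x3d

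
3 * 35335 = 106005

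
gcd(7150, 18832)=22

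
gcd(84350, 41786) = 2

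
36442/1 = 36442 = 36442.00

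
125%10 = 5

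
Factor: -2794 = -1 * 2^1 * 11^1 * 127^1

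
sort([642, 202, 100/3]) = [100/3, 202, 642]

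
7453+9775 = 17228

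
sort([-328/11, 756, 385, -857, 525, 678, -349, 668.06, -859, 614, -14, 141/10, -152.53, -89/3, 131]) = [-859, -857, -349, -152.53, -328/11, -89/3, -14, 141/10, 131, 385, 525, 614, 668.06, 678, 756]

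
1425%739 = 686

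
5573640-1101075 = 4472565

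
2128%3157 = 2128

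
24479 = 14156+10323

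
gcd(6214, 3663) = 1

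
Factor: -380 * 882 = -1 * 2^3 * 3^2 * 5^1 * 7^2 * 19^1 = -335160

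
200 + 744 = 944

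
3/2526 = 1/842 ≈ 0.00119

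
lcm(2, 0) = 0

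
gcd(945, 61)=1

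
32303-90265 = -57962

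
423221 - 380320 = 42901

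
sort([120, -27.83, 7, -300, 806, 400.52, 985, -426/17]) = [-300, -27.83, -426/17, 7, 120, 400.52, 806, 985]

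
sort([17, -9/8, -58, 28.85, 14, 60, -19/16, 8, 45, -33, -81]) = [-81, -58, -33, -19/16, -9/8, 8, 14, 17, 28.85, 45, 60]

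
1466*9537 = 13981242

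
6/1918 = 3/959 ≈ 0.00313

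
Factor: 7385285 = 5^1*29^1*31^2*53^1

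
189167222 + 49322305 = 238489527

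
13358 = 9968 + 3390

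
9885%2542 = 2259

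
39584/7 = 5654 + 6/7 ≈ 5654.86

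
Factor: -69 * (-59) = 3^1 * 23^1 * 59^1 = 4071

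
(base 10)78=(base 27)2o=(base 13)60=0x4e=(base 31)2g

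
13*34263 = 445419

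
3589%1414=761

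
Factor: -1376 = -1 * 2^5 * 43^1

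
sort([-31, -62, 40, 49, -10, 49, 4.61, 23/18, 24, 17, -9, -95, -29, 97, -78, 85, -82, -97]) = [-97, -95, -82, -78, -62, -31, -29, -10, -9, 23/18, 4.61, 17, 24, 40, 49, 49, 85, 97]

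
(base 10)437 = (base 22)jj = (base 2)110110101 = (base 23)j0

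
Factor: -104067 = -1 * 3^2 * 31^1 * 373^1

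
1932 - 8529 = -6597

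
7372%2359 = 295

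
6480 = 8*810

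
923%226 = 19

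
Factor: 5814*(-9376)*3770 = -1*2^7*3^2*5^1*13^1*17^1*19^1*29^1*293^1 = -205510481280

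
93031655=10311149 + 82720506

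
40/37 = 1 + 3/37 ≈ 1.08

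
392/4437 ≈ 0.0883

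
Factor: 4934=2^1 * 2467^1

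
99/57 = 1 + 14/19 ≈ 1.74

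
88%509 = 88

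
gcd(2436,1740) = 348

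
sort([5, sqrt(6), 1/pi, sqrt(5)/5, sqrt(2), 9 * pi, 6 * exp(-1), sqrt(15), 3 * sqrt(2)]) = [1/pi, sqrt(5)/5, sqrt(2), 6 * exp(-1), sqrt(6), sqrt(15), 3 * sqrt(2), 5, 9 * pi]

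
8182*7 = 57274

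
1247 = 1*1247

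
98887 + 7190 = 106077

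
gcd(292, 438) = 146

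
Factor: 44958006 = 2^1*3^2*2497667^1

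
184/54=3 + 11/27 ≈ 3.41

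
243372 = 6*40562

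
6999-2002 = 4997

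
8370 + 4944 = 13314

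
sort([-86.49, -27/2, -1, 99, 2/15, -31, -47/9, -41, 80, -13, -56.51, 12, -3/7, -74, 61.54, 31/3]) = [-86.49, -74, -56.51, -41, -31, -27/2, -13, -47/9, -1, -3/7, 2/15, 31/3, 12, 61.54, 80, 99]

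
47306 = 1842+45464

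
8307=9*923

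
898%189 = 142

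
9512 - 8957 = 555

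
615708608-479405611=136302997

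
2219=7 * 317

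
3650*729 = 2660850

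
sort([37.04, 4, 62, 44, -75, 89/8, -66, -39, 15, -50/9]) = [-75, -66, -39, -50/9, 4, 89/8, 15, 37.04, 44, 62]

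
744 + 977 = 1721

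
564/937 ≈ 0.602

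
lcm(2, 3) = 6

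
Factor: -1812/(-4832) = 2^(-3) * 3^1 = 3/8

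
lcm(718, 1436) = 1436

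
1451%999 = 452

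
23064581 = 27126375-4061794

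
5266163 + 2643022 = 7909185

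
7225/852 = 8 + 409/852 ≈ 8.48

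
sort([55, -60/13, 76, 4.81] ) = [-60/13, 4.81, 55, 76] 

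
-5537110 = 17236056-22773166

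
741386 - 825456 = -84070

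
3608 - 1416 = 2192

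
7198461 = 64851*111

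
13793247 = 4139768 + 9653479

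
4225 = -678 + 4903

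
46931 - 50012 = -3081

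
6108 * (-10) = -61080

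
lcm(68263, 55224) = 4914936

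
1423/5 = 284 + 3/5 = 284.60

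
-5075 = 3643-8718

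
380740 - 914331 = -533591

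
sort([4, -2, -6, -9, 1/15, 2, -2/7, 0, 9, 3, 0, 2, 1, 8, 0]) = [-9, -6, -2, -2/7, 0, 0, 0, 1/15, 1, 2, 2, 3, 4, 8, 9]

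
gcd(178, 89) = 89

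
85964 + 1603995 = 1689959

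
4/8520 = 1/2130 ≈ 0.000469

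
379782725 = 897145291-517362566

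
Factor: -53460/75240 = -1 * 2^(-1) * 3^3 * 19^(-1) = -27/38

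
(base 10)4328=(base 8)10350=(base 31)4fj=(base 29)547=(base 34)3pa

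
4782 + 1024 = 5806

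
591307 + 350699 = 942006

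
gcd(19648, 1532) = 4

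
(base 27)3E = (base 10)95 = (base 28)3B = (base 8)137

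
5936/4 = 1484 = 1484.00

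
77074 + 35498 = 112572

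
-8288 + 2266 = -6022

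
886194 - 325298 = 560896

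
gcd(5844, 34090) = 974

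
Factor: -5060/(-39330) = 2^1 * 3^(-2) * 11^1 * 19^(-1) = 22/171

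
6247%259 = 31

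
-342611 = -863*397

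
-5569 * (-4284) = 23857596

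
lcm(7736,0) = 0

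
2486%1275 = 1211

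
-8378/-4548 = 1+1915/2274 ≈ 1.84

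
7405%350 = 55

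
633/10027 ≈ 0.0631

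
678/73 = 9 + 21/73 ≈ 9.29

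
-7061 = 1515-8576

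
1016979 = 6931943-5914964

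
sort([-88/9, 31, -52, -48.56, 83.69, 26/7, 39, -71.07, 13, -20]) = [-71.07, -52, -48.56, -20, -88/9, 26/7, 13, 31, 39, 83.69]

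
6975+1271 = 8246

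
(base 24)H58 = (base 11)74A9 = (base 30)B0K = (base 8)23300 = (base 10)9920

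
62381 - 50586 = 11795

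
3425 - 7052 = -3627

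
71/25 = 2 + 21/25 = 2.84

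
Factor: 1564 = 2^2 * 17^1 * 23^1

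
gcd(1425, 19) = 19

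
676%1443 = 676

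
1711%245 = 241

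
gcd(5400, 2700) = 2700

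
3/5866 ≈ 0.000511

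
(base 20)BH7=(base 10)4747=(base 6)33551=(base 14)1A31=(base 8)11213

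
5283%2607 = 69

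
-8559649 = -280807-8278842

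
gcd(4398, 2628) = 6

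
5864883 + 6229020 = 12093903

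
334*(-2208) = -737472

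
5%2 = 1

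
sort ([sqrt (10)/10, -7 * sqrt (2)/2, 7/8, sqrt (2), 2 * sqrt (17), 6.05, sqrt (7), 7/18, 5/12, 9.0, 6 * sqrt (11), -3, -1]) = [-7 * sqrt (2)/2, -3, -1, sqrt (10)/10, 7/18, 5/12, 7/8, sqrt (2), sqrt (7), 6.05, 2 * sqrt (17), 9.0, 6 * sqrt (11)]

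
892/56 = 15 + 13/14 ≈ 15.93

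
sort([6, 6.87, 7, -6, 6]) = [-6, 6, 6, 6.87, 7]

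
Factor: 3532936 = 2^3 * 11^1 * 19^1 * 2113^1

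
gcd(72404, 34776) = 92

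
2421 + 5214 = 7635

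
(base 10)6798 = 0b1101010001110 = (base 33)680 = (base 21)f8f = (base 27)98l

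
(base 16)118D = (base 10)4493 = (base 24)7J5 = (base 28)5KD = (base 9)6142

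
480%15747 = 480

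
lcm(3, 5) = 15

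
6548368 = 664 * 9862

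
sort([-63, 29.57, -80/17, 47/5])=[-63, -80/17, 47/5, 29.57]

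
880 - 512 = 368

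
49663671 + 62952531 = 112616202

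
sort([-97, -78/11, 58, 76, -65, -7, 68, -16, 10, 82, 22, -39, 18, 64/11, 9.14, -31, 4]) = [-97, -65, -39, -31, -16, -78/11, -7, 4, 64/11, 9.14, 10, 18, 22, 58, 68, 76, 82]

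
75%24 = 3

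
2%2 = 0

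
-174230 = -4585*38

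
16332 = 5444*3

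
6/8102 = 3/4051 ≈ 0.000741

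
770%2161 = 770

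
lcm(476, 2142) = 4284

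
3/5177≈0.000579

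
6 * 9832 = 58992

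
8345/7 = 1192 + 1/7 ≈ 1192.14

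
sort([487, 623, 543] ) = [487, 543, 623] 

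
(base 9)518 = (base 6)1542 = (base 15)1d2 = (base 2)110100110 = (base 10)422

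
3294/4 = 823 + 1/2 = 823.50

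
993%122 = 17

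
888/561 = 1 + 109/187 ≈ 1.58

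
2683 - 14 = 2669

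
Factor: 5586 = 2^1*3^1*7^2*19^1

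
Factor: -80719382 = -1*2^1*239^1*168869^1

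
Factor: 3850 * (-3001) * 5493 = -1 * 2^1 * 3^1 * 5^2 * 7^1 * 11^1 * 1831^1 * 3001^1 = -63465298050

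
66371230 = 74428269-8057039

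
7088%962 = 354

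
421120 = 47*8960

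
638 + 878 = 1516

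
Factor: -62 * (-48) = 2^5 * 3^1 * 31^1 = 2976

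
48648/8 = 6081 = 6081.00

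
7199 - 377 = 6822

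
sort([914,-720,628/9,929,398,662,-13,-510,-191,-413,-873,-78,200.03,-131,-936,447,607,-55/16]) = [-936,-873,-720,-510,-413,-191,-131,-78,-13,-55/16,628/9,200.03,398,447,607,662,914,929]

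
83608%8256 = 1048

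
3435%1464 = 507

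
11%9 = 2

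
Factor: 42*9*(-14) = -1*2^2*3^3*7^2 = -5292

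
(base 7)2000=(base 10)686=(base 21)1be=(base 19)1h2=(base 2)1010101110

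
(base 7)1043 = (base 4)11312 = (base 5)2444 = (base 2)101110110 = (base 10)374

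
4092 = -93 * (-44)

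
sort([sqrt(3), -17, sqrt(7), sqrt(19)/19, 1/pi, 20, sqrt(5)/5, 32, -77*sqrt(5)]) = [-77*sqrt(5), -17, sqrt(19)/19, 1/pi, sqrt(5)/5, sqrt(3), sqrt(7), 20, 32]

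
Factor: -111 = -1*3^1*37^1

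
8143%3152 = 1839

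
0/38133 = 0 = 0.00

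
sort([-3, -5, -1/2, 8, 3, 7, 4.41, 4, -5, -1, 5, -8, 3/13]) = [-8, -5, -5, -3, -1, -1/2, 3/13, 3, 4, 4.41, 5, 7, 8]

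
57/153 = 19/51 ≈ 0.373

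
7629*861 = 6568569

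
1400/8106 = 100/579 ≈ 0.173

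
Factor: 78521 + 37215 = 2^3 * 17^1 * 23^1 * 37^1 = 115736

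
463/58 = 7+57/58 ≈ 7.98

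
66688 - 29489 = 37199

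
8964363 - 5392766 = 3571597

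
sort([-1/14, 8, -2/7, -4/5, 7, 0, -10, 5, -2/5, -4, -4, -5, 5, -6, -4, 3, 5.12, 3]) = [-10, -6, -5, -4, -4, -4, -4/5, -2/5, -2/7, -1/14, 0, 3, 3, 5, 5, 5.12, 7, 8]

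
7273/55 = 132 + 13/55 ≈ 132.24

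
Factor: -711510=-1*2^1*3^1*5^1*37^1*641^1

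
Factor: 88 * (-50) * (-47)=2^4 * 5^2 * 11^1 * 47^1=206800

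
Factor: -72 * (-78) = 2^4 * 3^3 * 13^1 = 5616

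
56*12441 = 696696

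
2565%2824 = 2565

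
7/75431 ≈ 0.0000928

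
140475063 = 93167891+47307172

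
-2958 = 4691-7649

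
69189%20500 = 7689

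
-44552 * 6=-267312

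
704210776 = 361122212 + 343088564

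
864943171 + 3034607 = 867977778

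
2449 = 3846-1397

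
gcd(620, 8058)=2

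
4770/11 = 433 + 7/11 ≈ 433.64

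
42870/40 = 1071 + 3/4 = 1071.75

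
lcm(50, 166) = 4150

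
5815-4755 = 1060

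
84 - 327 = -243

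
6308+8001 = 14309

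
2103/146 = 14 + 59/146 ≈ 14.40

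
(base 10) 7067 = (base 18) 13eb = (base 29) 8bk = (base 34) 63t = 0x1b9b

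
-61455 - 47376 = -108831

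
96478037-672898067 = -576420030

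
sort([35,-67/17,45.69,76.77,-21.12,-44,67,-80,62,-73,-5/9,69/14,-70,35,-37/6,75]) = [-80,-73,-70,-44,-21.12,-37/6,-67/17,-5/9,69/14,35,35,45.69,62,67,75,76.77]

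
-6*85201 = -511206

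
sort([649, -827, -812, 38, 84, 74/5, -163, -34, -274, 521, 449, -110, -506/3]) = [-827, -812, -274, -506/3, -163, -110, -34, 74/5, 38, 84, 449, 521, 649]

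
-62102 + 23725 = -38377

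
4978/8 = 2489/4 = 622.25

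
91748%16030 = 11598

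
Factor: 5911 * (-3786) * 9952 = -1 * 2^6 * 3^1 * 23^1 * 257^1 * 311^1 * 631^1 = -222716265792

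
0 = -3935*0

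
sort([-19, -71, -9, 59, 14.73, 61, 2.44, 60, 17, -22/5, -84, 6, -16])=[-84, -71, -19, -16, -9, -22/5, 2.44, 6, 14.73, 17, 59, 60, 61]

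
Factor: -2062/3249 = -1*2^1*3^(-2)*19^(-2)*1031^1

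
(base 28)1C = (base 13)31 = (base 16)28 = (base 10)40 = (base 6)104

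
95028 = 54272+40756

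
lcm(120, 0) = 0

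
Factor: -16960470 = -1*2^1*3^1*5^1*41^1*13789^1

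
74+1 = 75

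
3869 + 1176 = 5045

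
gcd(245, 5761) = 7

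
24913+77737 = 102650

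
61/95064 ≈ 0.000642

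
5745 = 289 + 5456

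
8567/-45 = -190 - 17/45 ≈ -190.38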